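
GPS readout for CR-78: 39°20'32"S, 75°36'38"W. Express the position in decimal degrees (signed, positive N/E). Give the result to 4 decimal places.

lat: 39.3422° S → -39.3422°
lon: 75.6106° W → -75.6106°

-39.3422°, -75.6106°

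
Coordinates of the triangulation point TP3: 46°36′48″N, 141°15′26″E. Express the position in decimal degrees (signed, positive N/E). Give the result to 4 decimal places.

+46.6133°, +141.2572°

lat: 46.6133° N → +46.6133°
lon: 141.2572° E → +141.2572°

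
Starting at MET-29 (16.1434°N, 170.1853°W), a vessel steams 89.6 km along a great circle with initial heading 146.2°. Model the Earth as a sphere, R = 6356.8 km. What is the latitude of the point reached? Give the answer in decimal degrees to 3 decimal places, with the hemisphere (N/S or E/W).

δ = d/R = 89.6/6356.8 = 0.014095 rad
φ₂ = arcsin(sin φ₁ cos δ + cos φ₁ sin δ cos θ)
   = arcsin(0.27804·0.99990 + 0.96057·0.01409·-0.83098) = 15.47180°
λ₂ = λ₁ + atan2(sin θ sin δ cos φ₁, cos δ − sin φ₁ sin φ₂) = -169.71916°

15.472°N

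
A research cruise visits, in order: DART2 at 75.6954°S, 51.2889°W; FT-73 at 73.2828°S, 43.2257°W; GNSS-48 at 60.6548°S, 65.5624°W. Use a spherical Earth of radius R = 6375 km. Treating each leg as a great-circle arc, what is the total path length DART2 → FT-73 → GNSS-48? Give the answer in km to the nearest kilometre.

2045 km

DART2→FT-73: c = 0.056382 rad, d = 359.43 km
FT-73→GNSS-48: c = 0.264464 rad, d = 1685.96 km
Total = 359.43 + 1685.96 = 2045.39 km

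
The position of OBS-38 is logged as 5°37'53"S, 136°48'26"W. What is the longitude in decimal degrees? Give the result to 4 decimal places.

136° + 48′/60 + 26″/3600 = 136 + 0.80000 + 0.00722 = 136.8072°

136.8072°W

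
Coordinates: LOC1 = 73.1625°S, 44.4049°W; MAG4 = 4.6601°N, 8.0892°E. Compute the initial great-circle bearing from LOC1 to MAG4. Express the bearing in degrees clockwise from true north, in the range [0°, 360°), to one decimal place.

52.6°

Δλ = 52.4941°
y = sin Δλ · cos φ₂ = 0.790668
x = cos φ₁ sin φ₂ − sin φ₁ cos φ₂ cos Δλ = 0.604349
θ = atan2(y, x) = 52.6074° → 52.6074° (mod 360°)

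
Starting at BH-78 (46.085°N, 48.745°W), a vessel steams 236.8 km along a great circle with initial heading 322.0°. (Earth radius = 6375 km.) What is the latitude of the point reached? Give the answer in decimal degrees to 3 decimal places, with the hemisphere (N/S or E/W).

47.746°N

δ = d/R = 236.8/6375 = 0.037145 rad
φ₂ = arcsin(sin φ₁ cos δ + cos φ₁ sin δ cos θ)
   = arcsin(0.72037·0.99931 + 0.69359·0.03714·0.78801) = 47.74589°
λ₂ = λ₁ + atan2(sin θ sin δ cos φ₁, cos δ − sin φ₁ sin φ₂) = -50.69354°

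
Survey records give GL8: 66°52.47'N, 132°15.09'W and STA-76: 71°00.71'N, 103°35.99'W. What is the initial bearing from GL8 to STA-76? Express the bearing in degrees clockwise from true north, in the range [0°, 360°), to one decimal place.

55.1°

GL8: φ = +66.87450°, λ = -132.25150°
STA-76: φ = +71.01183°, λ = -103.59983°
Δλ = 28.6517°
y = sin Δλ · cos φ₂ = 0.156011
x = cos φ₁ sin φ₂ − sin φ₁ cos φ₂ cos Δλ = 0.108788
θ = atan2(y, x) = 55.1117° → 55.1117° (mod 360°)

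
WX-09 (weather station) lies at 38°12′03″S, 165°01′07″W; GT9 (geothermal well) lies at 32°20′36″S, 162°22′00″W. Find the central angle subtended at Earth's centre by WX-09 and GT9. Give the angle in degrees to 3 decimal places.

WX-09: φ = -38.20083°, λ = -165.01861°
GT9: φ = -32.34333°, λ = -162.36667°
Δφ = 5.8575°,  Δλ = 2.6519°
a = sin²(Δφ/2) + cos φ₁ cos φ₂ sin²(Δλ/2) = 0.002966
c = 2·arcsin(√a) = 0.108978 rad = 6.2440°

6.244°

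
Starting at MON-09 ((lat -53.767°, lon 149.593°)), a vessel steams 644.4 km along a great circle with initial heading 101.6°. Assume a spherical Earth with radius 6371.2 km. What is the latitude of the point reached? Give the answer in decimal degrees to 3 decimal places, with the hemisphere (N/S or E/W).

54.538°S

δ = d/R = 644.4/6371.2 = 0.101143 rad
φ₂ = arcsin(sin φ₁ cos δ + cos φ₁ sin δ cos θ)
   = arcsin(-0.80662·0.99489 + 0.59107·0.10097·-0.20108) = -54.53777°
λ₂ = λ₁ + atan2(sin θ sin δ cos φ₁, cos δ − sin φ₁ sin φ₂) = 159.40886°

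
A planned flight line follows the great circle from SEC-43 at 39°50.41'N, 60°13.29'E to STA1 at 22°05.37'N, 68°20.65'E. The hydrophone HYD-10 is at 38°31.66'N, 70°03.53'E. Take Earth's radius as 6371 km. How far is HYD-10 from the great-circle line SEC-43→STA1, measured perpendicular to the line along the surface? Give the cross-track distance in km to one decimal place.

SEC-43: φ = +39.84017°, λ = +60.22150°
STA1: φ = +22.08950°, λ = +68.34417°
HYD-10: φ = +38.52767°, λ = +70.05883°
δ₁₃ = central angle SEC-43→HYD-10 = 0.134968 rad  (haversine)
θ₁₃ = bearing SEC-43→HYD-10 = 96.630°,  θ₁₂ = bearing SEC-43→STA1 = 156.347°
dₓₜ = R·arcsin(sin δ₁₃ · sin(θ₁₃ − θ₁₂)) = 6371·arcsin(0.13456·sin(-59.717°)) = -741.970 km
|dₓₜ| = 741.970 km

742.0 km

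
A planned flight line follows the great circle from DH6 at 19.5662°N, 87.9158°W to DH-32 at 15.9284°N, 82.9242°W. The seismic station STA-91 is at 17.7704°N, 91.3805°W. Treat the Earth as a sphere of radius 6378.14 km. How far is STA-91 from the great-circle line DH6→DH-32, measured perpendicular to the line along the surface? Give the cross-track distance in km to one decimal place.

δ₁₃ = central angle DH6→STA-91 = 0.065299 rad  (haversine)
θ₁₃ = bearing DH6→STA-91 = 241.880°,  θ₁₂ = bearing DH6→DH-32 = 126.639°
dₓₜ = R·arcsin(sin δ₁₃ · sin(θ₁₃ − θ₁₂)) = 6378.14·arcsin(0.06525·sin(115.241°)) = 376.672 km
|dₓₜ| = 376.672 km

376.7 km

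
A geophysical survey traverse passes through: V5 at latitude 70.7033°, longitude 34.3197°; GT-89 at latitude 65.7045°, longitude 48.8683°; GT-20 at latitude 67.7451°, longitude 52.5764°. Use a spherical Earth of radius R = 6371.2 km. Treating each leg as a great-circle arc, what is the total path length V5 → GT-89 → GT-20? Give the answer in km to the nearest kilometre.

V5→GT-89: c = 0.127862 rad, d = 814.63 km
GT-89→GT-20: c = 0.043830 rad, d = 279.25 km
Total = 814.63 + 279.25 = 1093.88 km

1094 km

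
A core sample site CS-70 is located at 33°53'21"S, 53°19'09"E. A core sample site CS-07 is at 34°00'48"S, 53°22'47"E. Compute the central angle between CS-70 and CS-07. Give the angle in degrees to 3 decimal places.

0.134°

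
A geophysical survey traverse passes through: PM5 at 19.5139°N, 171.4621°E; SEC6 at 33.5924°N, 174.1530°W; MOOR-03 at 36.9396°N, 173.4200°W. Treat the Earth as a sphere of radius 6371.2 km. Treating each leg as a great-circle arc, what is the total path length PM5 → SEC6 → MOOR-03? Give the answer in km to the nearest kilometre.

2494 km

PM5→SEC6: c = 0.332136 rad, d = 2116.11 km
SEC6→MOOR-03: c = 0.059345 rad, d = 378.10 km
Total = 2116.11 + 378.10 = 2494.21 km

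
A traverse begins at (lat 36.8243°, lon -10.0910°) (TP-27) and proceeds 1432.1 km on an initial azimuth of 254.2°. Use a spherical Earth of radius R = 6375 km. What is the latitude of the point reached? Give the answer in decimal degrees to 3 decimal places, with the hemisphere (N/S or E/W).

δ = d/R = 1432.1/6375 = 0.224643 rad
φ₂ = arcsin(sin φ₁ cos δ + cos φ₁ sin δ cos θ)
   = arcsin(0.59936·0.97487 + 0.80048·0.22276·-0.27228) = 32.39494°
λ₂ = λ₁ + atan2(sin θ sin δ cos φ₁, cos δ − sin φ₁ sin φ₂) = -24.79628°

32.395°N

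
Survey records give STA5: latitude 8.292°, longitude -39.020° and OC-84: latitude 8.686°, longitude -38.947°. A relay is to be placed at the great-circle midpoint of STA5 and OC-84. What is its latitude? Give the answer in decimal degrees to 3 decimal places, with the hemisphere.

8.489°N

Bx = cos φ₂ cos Δλ = 0.988530,  By = cos φ₂ sin Δλ = 0.001259
φₘ = atan2(sin φ₁ + sin φ₂, √((cos φ₁ + Bx)² + By²)) = 8.48900°
λₘ = λ₁ + atan2(By, cos φ₁ + Bx) = -38.98352°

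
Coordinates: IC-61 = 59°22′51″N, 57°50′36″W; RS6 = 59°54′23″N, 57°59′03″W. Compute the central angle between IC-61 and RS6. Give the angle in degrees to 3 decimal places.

0.530°

IC-61: φ = +59.38083°, λ = -57.84333°
RS6: φ = +59.90639°, λ = -57.98417°
Δφ = 0.5256°,  Δλ = -0.1408°
a = sin²(Δφ/2) + cos φ₁ cos φ₂ sin²(Δλ/2) = 0.000021
c = 2·arcsin(√a) = 0.009256 rad = 0.5304°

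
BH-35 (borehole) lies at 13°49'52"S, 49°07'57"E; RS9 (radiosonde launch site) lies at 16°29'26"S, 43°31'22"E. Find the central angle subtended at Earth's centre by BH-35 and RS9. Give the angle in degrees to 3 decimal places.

6.032°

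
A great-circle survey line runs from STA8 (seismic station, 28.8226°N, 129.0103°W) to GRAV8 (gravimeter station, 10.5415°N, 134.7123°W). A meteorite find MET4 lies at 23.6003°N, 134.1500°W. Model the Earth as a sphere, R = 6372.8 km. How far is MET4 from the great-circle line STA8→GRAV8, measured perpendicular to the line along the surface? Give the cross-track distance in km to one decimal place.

δ₁₃ = central angle STA8→MET4 = 0.121557 rad  (haversine)
θ₁₃ = bearing STA8→MET4 = 222.610°,  θ₁₂ = bearing STA8→GRAV8 = 197.419°
dₓₜ = R·arcsin(sin δ₁₃ · sin(θ₁₃ − θ₁₂)) = 6372.8·arcsin(0.12126·sin(25.191°)) = 329.058 km
|dₓₜ| = 329.058 km

329.1 km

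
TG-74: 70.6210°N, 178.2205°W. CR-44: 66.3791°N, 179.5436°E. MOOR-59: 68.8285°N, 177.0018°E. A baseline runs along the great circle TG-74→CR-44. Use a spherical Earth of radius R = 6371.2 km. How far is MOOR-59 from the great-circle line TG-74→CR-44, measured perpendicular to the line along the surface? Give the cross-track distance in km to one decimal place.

147.7 km

δ₁₃ = central angle TG-74→MOOR-59 = 0.042565 rad  (haversine)
θ₁₃ = bearing TG-74→MOOR-59 = 224.986°,  θ₁₂ = bearing TG-74→CR-44 = 191.979°
dₓₜ = R·arcsin(sin δ₁₃ · sin(θ₁₃ − θ₁₂)) = 6371.2·arcsin(0.04255·sin(33.007°)) = 147.696 km
|dₓₜ| = 147.696 km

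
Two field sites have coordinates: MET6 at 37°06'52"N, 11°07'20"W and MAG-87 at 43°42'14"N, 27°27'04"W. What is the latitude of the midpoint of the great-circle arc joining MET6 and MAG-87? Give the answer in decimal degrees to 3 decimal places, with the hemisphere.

40.697°N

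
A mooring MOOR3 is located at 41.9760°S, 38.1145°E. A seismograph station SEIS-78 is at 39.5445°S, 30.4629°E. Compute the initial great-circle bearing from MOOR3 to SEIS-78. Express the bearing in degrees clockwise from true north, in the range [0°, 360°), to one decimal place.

290.2°

Δλ = -7.6516°
y = sin Δλ · cos φ₂ = -0.102675
x = cos φ₁ sin φ₂ − sin φ₁ cos φ₂ cos Δλ = 0.037833
θ = atan2(y, x) = -69.7727° → 290.2273° (mod 360°)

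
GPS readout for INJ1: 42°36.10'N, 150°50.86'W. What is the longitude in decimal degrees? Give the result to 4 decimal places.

150° + 50.86′/60 = 150 + 0.84767 = 150.8477°

150.8477°W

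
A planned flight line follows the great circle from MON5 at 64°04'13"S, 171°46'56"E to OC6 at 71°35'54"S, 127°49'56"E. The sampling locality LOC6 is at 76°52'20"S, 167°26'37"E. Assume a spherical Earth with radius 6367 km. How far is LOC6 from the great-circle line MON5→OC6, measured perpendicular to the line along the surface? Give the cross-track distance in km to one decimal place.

947.7 km

MON5: φ = -64.07028°, λ = +171.78222°
OC6: φ = -71.59833°, λ = +127.83222°
LOC6: φ = -76.87222°, λ = +167.44361°
δ₁₃ = central angle MON5→LOC6 = 0.224717 rad  (haversine)
θ₁₃ = bearing MON5→LOC6 = 184.422°,  θ₁₂ = bearing MON5→OC6 = 226.143°
dₓₜ = R·arcsin(sin δ₁₃ · sin(θ₁₃ − θ₁₂)) = 6367·arcsin(0.22283·sin(-41.721°)) = -947.678 km
|dₓₜ| = 947.678 km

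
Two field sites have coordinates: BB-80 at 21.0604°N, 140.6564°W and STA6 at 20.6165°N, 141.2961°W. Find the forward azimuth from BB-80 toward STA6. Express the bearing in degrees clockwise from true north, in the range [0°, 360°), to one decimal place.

233.5°

Δλ = -0.6397°
y = sin Δλ · cos φ₂ = -0.010450
x = cos φ₁ sin φ₂ − sin φ₁ cos φ₂ cos Δλ = -0.007726
θ = atan2(y, x) = -126.4793° → 233.5207° (mod 360°)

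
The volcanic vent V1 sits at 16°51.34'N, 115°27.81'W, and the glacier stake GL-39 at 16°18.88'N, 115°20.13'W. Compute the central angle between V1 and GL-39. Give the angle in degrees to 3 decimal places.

V1: φ = +16.85567°, λ = -115.46350°
GL-39: φ = +16.31467°, λ = -115.33550°
Δφ = -0.5410°,  Δλ = 0.1280°
a = sin²(Δφ/2) + cos φ₁ cos φ₂ sin²(Δλ/2) = 0.000023
c = 2·arcsin(√a) = 0.009682 rad = 0.5547°

0.555°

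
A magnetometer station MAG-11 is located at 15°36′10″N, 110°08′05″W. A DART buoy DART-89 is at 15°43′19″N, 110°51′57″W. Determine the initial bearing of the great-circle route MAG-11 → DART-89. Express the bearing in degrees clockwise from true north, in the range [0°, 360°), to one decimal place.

279.7°

MAG-11: φ = +15.60278°, λ = -110.13472°
DART-89: φ = +15.72194°, λ = -110.86583°
Δλ = -0.7311°
y = sin Δλ · cos φ₂ = -0.012283
x = cos φ₁ sin φ₂ − sin φ₁ cos φ₂ cos Δλ = 0.002101
θ = atan2(y, x) = -80.2935° → 279.7065° (mod 360°)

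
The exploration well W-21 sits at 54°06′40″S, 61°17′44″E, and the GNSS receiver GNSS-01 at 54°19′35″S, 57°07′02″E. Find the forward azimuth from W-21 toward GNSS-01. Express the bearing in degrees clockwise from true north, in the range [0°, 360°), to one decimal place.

263.3°

W-21: φ = -54.11111°, λ = +61.29556°
GNSS-01: φ = -54.32639°, λ = +57.11722°
Δλ = -4.1783°
y = sin Δλ · cos φ₂ = -0.042490
x = cos φ₁ sin φ₂ − sin φ₁ cos φ₂ cos Δλ = -0.005013
θ = atan2(y, x) = -96.7287° → 263.2713° (mod 360°)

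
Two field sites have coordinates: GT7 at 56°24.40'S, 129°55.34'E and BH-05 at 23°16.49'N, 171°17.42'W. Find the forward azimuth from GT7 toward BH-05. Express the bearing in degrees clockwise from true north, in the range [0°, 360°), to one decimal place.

GT7: φ = -56.40667°, λ = +129.92233°
BH-05: φ = +23.27483°, λ = -171.29033°
Δλ = 58.7873°
y = sin Δλ · cos φ₂ = 0.785650
x = cos φ₁ sin φ₂ − sin φ₁ cos φ₂ cos Δλ = 0.615168
θ = atan2(y, x) = 51.9389° → 51.9389° (mod 360°)

51.9°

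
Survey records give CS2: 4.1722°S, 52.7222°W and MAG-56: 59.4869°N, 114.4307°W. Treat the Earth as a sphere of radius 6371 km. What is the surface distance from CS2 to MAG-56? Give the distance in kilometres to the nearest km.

8872 km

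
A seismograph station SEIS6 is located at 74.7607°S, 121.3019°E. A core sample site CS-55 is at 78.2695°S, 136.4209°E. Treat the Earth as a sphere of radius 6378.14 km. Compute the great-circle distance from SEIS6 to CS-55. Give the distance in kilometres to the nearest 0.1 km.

550.6 km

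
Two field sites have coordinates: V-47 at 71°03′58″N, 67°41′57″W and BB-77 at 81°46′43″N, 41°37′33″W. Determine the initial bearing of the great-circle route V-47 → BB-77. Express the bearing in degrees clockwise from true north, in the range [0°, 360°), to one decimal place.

17.5°

V-47: φ = +71.06611°, λ = -67.69917°
BB-77: φ = +81.77861°, λ = -41.62583°
Δλ = 26.0733°
y = sin Δλ · cos φ₂ = 0.062851
x = cos φ₁ sin φ₂ − sin φ₁ cos φ₂ cos Δλ = 0.199646
θ = atan2(y, x) = 17.4746° → 17.4746° (mod 360°)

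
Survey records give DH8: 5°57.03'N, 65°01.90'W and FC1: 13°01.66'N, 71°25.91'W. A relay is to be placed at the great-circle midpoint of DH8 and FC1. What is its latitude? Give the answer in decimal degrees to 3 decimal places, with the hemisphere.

DH8: φ = +5.95050°, λ = -65.03167°
FC1: φ = +13.02767°, λ = -71.43183°
Bx = cos φ₂ cos Δλ = 0.968189,  By = cos φ₂ sin Δλ = -0.108603
φₘ = atan2(sin φ₁ + sin φ₂, √((cos φ₁ + Bx)² + By²)) = 9.50363°
λₘ = λ₁ + atan2(By, cos φ₁ + Bx) = -68.19864°

9.504°N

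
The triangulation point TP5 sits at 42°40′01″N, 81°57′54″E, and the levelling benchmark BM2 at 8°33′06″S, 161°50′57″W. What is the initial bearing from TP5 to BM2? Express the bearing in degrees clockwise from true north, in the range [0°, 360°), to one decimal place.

78.1°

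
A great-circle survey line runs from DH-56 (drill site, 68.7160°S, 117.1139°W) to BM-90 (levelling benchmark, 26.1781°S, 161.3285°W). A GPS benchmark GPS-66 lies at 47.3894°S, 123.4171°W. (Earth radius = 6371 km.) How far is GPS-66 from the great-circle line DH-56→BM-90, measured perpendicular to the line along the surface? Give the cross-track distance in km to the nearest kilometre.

δ₁₃ = central angle DH-56→GPS-66 = 0.376283 rad  (haversine)
θ₁₃ = bearing DH-56→GPS-66 = 348.330°,  θ₁₂ = bearing DH-56→BM-90 = 305.062°
dₓₜ = R·arcsin(sin δ₁₃ · sin(θ₁₃ − θ₁₂)) = 6371·arcsin(0.36747·sin(43.268°)) = 1622.119 km
|dₓₜ| = 1622.119 km

1622 km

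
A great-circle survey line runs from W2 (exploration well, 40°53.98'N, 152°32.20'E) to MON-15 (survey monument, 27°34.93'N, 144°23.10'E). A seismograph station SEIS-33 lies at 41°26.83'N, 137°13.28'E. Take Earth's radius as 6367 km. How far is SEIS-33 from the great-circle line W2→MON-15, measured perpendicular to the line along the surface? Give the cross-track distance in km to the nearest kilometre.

1191 km

W2: φ = +40.89967°, λ = +152.53667°
MON-15: φ = +27.58217°, λ = +144.38500°
SEIS-33: φ = +41.44717°, λ = +137.22133°
δ₁₃ = central angle W2→SEIS-33 = 0.201168 rad  (haversine)
θ₁₃ = bearing W2→SEIS-33 = 277.761°,  θ₁₂ = bearing W2→MON-15 = 209.243°
dₓₜ = R·arcsin(sin δ₁₃ · sin(θ₁₃ − θ₁₂)) = 6367·arcsin(0.19981·sin(68.519°)) = 1190.776 km
|dₓₜ| = 1190.776 km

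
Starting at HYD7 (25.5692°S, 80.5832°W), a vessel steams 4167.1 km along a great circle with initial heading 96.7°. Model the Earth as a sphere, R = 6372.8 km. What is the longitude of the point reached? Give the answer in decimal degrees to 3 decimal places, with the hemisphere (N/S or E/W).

39.188°W

δ = d/R = 4167.1/6372.8 = 0.653888 rad
φ₂ = arcsin(sin φ₁ cos δ + cos φ₁ sin δ cos θ)
   = arcsin(-0.43160·0.79372 + 0.90206·0.60828·-0.11667) = -23.99081°
λ₂ = λ₁ + atan2(sin θ sin δ cos φ₁, cos δ − sin φ₁ sin φ₂) = -39.18808°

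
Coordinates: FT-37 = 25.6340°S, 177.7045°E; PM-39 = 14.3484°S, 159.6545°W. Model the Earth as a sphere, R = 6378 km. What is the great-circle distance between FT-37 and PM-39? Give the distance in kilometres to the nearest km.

2675 km

Δφ = 11.2856°,  Δλ = 22.6410°
a = sin²(Δφ/2) + cos φ₁ cos φ₂ sin²(Δλ/2) = 0.043324
c = 2·arcsin(√a) = 0.419356 rad = 24.0273°
d = R·c = 6378 × 0.419356 = 2674.7 km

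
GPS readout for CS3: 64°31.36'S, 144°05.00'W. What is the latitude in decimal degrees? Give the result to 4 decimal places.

64° + 31.36′/60 = 64 + 0.52267 = 64.5227°

64.5227°S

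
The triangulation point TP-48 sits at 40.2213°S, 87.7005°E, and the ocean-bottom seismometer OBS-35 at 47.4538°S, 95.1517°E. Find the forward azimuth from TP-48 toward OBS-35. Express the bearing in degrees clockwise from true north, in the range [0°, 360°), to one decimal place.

145.9°

Δλ = 7.4512°
y = sin Δλ · cos φ₂ = 0.087689
x = cos φ₁ sin φ₂ − sin φ₁ cos φ₂ cos Δλ = -0.129583
θ = atan2(y, x) = 145.9138° → 145.9138° (mod 360°)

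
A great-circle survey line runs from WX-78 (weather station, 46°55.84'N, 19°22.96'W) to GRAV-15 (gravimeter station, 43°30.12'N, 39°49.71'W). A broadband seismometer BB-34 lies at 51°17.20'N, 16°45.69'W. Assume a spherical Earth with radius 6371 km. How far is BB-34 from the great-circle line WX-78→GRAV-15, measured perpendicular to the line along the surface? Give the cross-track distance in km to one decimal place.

WX-78: φ = +46.93067°, λ = -19.38267°
GRAV-15: φ = +43.50200°, λ = -39.82850°
BB-34: φ = +51.28667°, λ = -16.76150°
δ₁₃ = central angle WX-78→BB-34 = 0.081699 rad  (haversine)
θ₁₃ = bearing WX-78→BB-34 = 20.517°,  θ₁₂ = bearing WX-78→GRAV-15 = 264.046°
dₓₜ = R·arcsin(sin δ₁₃ · sin(θ₁₃ − θ₁₂)) = 6371·arcsin(0.08161·sin(-243.530°)) = 465.832 km
|dₓₜ| = 465.832 km

465.8 km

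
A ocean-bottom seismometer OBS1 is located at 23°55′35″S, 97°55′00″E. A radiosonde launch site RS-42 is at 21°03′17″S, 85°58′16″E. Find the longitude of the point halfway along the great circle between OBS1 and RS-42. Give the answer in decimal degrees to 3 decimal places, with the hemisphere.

OBS1: φ = -23.92639°, λ = +97.91667°
RS-42: φ = -21.05472°, λ = +85.97111°
Bx = cos φ₂ cos Δλ = 0.913028,  By = cos φ₂ sin Δλ = -0.193164
φₘ = atan2(sin φ₁ + sin φ₂, √((cos φ₁ + Bx)² + By²)) = -22.60099°
λₘ = λ₁ + atan2(By, cos φ₁ + Bx) = 91.88168°

91.882°E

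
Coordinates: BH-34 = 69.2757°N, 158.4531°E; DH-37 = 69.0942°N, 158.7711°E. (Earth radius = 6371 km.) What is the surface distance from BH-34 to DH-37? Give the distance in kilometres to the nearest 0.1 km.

23.8 km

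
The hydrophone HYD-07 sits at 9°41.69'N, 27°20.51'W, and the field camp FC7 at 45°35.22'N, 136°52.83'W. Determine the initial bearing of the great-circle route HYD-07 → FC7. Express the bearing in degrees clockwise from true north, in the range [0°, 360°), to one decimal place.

HYD-07: φ = +9.69483°, λ = -27.34183°
FC7: φ = +45.58700°, λ = -136.88050°
Δλ = -109.5387°
y = sin Δλ · cos φ₂ = -0.659527
x = cos φ₁ sin φ₂ − sin φ₁ cos φ₂ cos Δλ = 0.743527
θ = atan2(y, x) = -41.5738° → 318.4262° (mod 360°)

318.4°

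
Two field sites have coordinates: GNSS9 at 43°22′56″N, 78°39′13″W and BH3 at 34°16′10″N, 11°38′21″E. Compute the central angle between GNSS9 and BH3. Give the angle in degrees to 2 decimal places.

GNSS9: φ = +43.38222°, λ = -78.65361°
BH3: φ = +34.26944°, λ = +11.63917°
Δφ = -9.1128°,  Δλ = 90.2928°
a = sin²(Δφ/2) + cos φ₁ cos φ₂ sin²(Δλ/2) = 0.308154
c = 2·arcsin(√a) = 1.177004 rad = 67.4374°

67.44°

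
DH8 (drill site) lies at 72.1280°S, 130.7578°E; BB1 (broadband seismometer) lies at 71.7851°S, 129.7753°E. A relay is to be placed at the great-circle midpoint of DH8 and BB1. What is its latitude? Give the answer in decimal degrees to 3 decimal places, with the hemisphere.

71.957°S

Bx = cos φ₂ cos Δλ = 0.312536,  By = cos φ₂ sin Δλ = -0.005360
φₘ = atan2(sin φ₁ + sin φ₂, √((cos φ₁ + Bx)² + By²)) = -71.95717°
λₘ = λ₁ + atan2(By, cos φ₁ + Bx) = 130.26204°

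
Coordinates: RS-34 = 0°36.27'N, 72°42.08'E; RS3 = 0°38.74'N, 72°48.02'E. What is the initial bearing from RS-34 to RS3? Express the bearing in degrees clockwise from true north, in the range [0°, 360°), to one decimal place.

RS-34: φ = +0.60450°, λ = +72.70133°
RS3: φ = +0.64567°, λ = +72.80033°
Δλ = 0.0990°
y = sin Δλ · cos φ₂ = 0.001728
x = cos φ₁ sin φ₂ − sin φ₁ cos φ₂ cos Δλ = 0.000719
θ = atan2(y, x) = 67.4195° → 67.4195° (mod 360°)

67.4°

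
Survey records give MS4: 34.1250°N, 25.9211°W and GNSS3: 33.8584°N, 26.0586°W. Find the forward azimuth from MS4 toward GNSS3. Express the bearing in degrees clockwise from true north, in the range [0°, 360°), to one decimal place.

203.2°

Δλ = -0.1375°
y = sin Δλ · cos φ₂ = -0.001993
x = cos φ₁ sin φ₂ − sin φ₁ cos φ₂ cos Δλ = -0.004652
θ = atan2(y, x) = -156.8090° → 203.1910° (mod 360°)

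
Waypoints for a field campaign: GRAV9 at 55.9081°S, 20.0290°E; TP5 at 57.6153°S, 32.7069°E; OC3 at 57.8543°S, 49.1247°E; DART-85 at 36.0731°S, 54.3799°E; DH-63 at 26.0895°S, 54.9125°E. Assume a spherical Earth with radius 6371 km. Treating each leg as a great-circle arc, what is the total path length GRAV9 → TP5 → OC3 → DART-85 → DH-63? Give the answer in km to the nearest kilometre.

GRAV9→TP5: c = 0.124687 rad, d = 794.38 km
TP5→OC3: c = 0.152650 rad, d = 972.53 km
OC3→DART-85: c = 0.384996 rad, d = 2452.81 km
DART-85→DH-63: c = 0.174427 rad, d = 1111.28 km
Total = 794.38 + 972.53 + 2452.81 + 1111.28 = 5331.00 km

5331 km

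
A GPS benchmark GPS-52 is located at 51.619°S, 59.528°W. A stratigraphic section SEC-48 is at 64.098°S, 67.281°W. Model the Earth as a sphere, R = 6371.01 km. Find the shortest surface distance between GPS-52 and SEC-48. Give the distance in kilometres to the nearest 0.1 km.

1458.9 km

Δφ = -12.4790°,  Δλ = -7.7530°
a = sin²(Δφ/2) + cos φ₁ cos φ₂ sin²(Δλ/2) = 0.013052
c = 2·arcsin(√a) = 0.228991 rad = 13.1202°
d = R·c = 6371.01 × 0.228991 = 1458.9 km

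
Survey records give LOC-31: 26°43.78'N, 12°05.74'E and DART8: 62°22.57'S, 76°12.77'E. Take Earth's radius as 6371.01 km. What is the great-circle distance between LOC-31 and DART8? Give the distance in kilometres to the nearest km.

11406 km

LOC-31: φ = +26.72967°, λ = +12.09567°
DART8: φ = -62.37617°, λ = +76.21283°
Δφ = -89.1058°,  Δλ = 64.1172°
a = sin²(Δφ/2) + cos φ₁ cos φ₂ sin²(Δλ/2) = 0.608868
c = 2·arcsin(√a) = 1.790290 rad = 102.5761°
d = R·c = 6371.01 × 1.790290 = 11406.0 km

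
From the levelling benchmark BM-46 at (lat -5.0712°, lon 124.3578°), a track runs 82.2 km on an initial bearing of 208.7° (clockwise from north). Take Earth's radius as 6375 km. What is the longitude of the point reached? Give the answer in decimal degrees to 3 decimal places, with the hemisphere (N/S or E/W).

124.001°E

δ = d/R = 82.2/6375 = 0.012894 rad
φ₂ = arcsin(sin φ₁ cos δ + cos φ₁ sin δ cos θ)
   = arcsin(-0.08839·0.99992 + 0.99609·0.01289·-0.87715) = -5.71912°
λ₂ = λ₁ + atan2(sin θ sin δ cos φ₁, cos δ − sin φ₁ sin φ₂) = 124.00125°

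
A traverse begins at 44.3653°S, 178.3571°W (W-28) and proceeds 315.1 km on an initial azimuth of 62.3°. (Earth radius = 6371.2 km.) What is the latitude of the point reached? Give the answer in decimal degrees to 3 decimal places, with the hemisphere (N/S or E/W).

42.996°S

δ = d/R = 315.1/6371.2 = 0.049457 rad
φ₂ = arcsin(sin φ₁ cos δ + cos φ₁ sin δ cos θ)
   = arcsin(-0.69923·0.99878 + 0.71490·0.04944·0.46484) = -42.99598°
λ₂ = λ₁ + atan2(sin θ sin δ cos φ₁, cos δ − sin φ₁ sin φ₂) = -174.92616°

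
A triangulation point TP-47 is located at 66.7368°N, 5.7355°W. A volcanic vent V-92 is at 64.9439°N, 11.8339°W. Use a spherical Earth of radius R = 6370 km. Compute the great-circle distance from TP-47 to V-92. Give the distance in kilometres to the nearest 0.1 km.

Δφ = -1.7929°,  Δλ = -6.0984°
a = sin²(Δφ/2) + cos φ₁ cos φ₂ sin²(Δλ/2) = 0.000718
c = 2·arcsin(√a) = 0.053600 rad = 3.0710°
d = R·c = 6370 × 0.053600 = 341.4 km

341.4 km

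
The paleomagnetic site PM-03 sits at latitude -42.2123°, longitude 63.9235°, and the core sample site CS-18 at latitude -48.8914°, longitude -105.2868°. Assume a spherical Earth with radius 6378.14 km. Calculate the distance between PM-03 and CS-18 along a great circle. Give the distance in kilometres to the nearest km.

9841 km

Δφ = -6.6791°,  Δλ = -169.2103°
a = sin²(Δφ/2) + cos φ₁ cos φ₂ sin²(Δλ/2) = 0.486064
c = 2·arcsin(√a) = 1.542921 rad = 88.4029°
d = R·c = 6378.14 × 1.542921 = 9841.0 km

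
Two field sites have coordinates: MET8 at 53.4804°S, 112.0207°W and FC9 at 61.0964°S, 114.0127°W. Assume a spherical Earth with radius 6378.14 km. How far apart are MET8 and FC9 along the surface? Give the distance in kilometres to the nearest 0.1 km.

Δφ = -7.6160°,  Δλ = -1.9920°
a = sin²(Δφ/2) + cos φ₁ cos φ₂ sin²(Δλ/2) = 0.004498
c = 2·arcsin(√a) = 0.134229 rad = 7.6908°
d = R·c = 6378.14 × 0.134229 = 856.1 km

856.1 km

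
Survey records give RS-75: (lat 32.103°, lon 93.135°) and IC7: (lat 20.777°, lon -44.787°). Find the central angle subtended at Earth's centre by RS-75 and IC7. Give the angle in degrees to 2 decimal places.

113.54°

Δφ = -11.3260°,  Δλ = -137.9220°
a = sin²(Δφ/2) + cos φ₁ cos φ₂ sin²(Δλ/2) = 0.699667
c = 2·arcsin(√a) = 1.981586 rad = 113.5365°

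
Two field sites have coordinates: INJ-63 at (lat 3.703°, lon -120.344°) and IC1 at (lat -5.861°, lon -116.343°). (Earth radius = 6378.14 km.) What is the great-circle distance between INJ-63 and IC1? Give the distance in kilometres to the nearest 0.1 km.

Δφ = -9.5640°,  Δλ = 4.0010°
a = sin²(Δφ/2) + cos φ₁ cos φ₂ sin²(Δλ/2) = 0.008159
c = 2·arcsin(√a) = 0.180905 rad = 10.3651°
d = R·c = 6378.14 × 0.180905 = 1153.8 km

1153.8 km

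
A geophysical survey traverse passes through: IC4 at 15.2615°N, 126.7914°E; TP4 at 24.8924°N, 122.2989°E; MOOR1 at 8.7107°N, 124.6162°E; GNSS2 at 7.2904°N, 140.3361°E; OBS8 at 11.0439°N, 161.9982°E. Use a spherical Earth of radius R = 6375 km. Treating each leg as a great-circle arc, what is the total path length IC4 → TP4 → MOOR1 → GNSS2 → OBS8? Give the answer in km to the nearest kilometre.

7141 km

IC4→TP4: c = 0.183466 rad, d = 1169.60 km
TP4→MOOR1: c = 0.285043 rad, d = 1817.15 km
MOOR1→GNSS2: c = 0.272798 rad, d = 1739.09 km
GNSS2→OBS8: c = 0.378824 rad, d = 2415.00 km
Total = 1169.60 + 1817.15 + 1739.09 + 2415.00 = 7140.84 km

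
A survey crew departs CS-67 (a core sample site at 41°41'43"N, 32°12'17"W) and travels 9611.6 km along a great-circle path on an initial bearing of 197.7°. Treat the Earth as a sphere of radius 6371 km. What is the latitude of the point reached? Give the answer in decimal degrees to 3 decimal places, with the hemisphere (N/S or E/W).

CS-67: φ = +41.69528°, λ = -32.20472°
δ = d/R = 9611.6/6371 = 1.508649 rad
φ₂ = arcsin(sin φ₁ cos δ + cos φ₁ sin δ cos θ)
   = arcsin(0.66517·0.06211 + 0.74669·0.99807·-0.95266) = -41.96374°
λ₂ = λ₁ + atan2(sin θ sin δ cos φ₁, cos δ − sin φ₁ sin φ₂) = -56.28992°

41.964°S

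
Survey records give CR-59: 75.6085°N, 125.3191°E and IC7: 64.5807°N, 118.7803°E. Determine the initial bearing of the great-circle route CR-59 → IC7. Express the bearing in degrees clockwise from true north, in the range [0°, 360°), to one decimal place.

194.5°

Δλ = -6.5388°
y = sin Δλ · cos φ₂ = -0.048880
x = cos φ₁ sin φ₂ − sin φ₁ cos φ₂ cos Δλ = -0.188581
θ = atan2(y, x) = -165.4687° → 194.5313° (mod 360°)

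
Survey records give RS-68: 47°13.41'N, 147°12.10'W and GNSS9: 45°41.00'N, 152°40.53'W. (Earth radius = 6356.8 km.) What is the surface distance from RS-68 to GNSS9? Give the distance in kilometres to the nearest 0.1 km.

RS-68: φ = +47.22350°, λ = -147.20167°
GNSS9: φ = +45.68333°, λ = -152.67550°
Δφ = -1.5402°,  Δλ = -5.4738°
a = sin²(Δφ/2) + cos φ₁ cos φ₂ sin²(Δλ/2) = 0.001262
c = 2·arcsin(√a) = 0.071077 rad = 4.0724°
d = R·c = 6356.8 × 0.071077 = 451.8 km

451.8 km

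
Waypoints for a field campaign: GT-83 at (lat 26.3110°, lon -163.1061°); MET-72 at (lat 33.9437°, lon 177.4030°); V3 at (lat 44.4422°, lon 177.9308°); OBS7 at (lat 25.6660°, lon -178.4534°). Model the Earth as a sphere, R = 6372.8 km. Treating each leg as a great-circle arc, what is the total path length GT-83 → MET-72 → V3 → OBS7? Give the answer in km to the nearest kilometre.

5336 km

GT-83→MET-72: c = 0.322250 rad, d = 2053.64 km
MET-72→V3: c = 0.183371 rad, d = 1168.59 km
V3→OBS7: c = 0.331663 rad, d = 2113.62 km
Total = 2053.64 + 1168.59 + 2113.62 = 5335.85 km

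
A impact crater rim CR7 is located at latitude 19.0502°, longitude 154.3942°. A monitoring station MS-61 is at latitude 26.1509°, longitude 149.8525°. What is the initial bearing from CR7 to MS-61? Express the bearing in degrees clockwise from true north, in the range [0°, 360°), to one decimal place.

Δλ = -4.5417°
y = sin Δλ · cos φ₂ = -0.071079
x = cos φ₁ sin φ₂ − sin φ₁ cos φ₂ cos Δλ = 0.124534
θ = atan2(y, x) = -29.7161° → 330.2839° (mod 360°)

330.3°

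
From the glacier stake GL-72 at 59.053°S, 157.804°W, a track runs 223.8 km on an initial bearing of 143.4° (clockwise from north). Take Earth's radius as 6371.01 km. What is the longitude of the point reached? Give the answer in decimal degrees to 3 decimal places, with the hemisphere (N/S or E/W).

155.356°W

δ = d/R = 223.8/6371.01 = 0.035128 rad
φ₂ = arcsin(sin φ₁ cos δ + cos φ₁ sin δ cos θ)
   = arcsin(-0.85764·0.99938 + 0.51424·0.03512·-0.80282) = -60.64670°
λ₂ = λ₁ + atan2(sin θ sin δ cos φ₁, cos δ − sin φ₁ sin φ₂) = -155.35573°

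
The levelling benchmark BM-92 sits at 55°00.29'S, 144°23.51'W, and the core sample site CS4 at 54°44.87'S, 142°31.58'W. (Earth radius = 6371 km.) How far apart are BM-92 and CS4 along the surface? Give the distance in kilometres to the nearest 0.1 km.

122.7 km

BM-92: φ = -55.00483°, λ = -144.39183°
CS4: φ = -54.74783°, λ = -142.52633°
Δφ = 0.2570°,  Δλ = 1.8655°
a = sin²(Δφ/2) + cos φ₁ cos φ₂ sin²(Δλ/2) = 0.000093
c = 2·arcsin(√a) = 0.019262 rad = 1.1036°
d = R·c = 6371 × 0.019262 = 122.7 km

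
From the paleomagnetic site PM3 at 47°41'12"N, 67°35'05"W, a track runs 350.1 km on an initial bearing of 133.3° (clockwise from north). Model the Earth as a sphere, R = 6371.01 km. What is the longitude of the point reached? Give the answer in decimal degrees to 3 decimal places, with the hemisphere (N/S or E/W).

PM3: φ = +47.68667°, λ = -67.58472°
δ = d/R = 350.1/6371.01 = 0.054952 rad
φ₂ = arcsin(sin φ₁ cos δ + cos φ₁ sin δ cos θ)
   = arcsin(0.73947·0.99849 + 0.67318·0.05492·-0.68582) = 45.47958°
λ₂ = λ₁ + atan2(sin θ sin δ cos φ₁, cos δ − sin φ₁ sin φ₂) = -64.31659°

64.317°W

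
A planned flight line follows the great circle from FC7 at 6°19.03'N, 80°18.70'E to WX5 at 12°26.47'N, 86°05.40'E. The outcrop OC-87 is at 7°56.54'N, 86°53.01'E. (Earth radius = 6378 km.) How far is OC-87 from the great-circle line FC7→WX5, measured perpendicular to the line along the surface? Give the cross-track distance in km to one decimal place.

407.8 km

FC7: φ = +6.31717°, λ = +80.31167°
WX5: φ = +12.44117°, λ = +86.09000°
OC-87: φ = +7.94233°, λ = +86.88350°
δ₁₃ = central angle FC7→OC-87 = 0.117290 rad  (haversine)
θ₁₃ = bearing FC7→OC-87 = 75.613°,  θ₁₂ = bearing FC7→WX5 = 42.518°
dₓₜ = R·arcsin(sin δ₁₃ · sin(θ₁₃ − θ₁₂)) = 6378·arcsin(0.11702·sin(33.095°)) = 407.812 km
|dₓₜ| = 407.812 km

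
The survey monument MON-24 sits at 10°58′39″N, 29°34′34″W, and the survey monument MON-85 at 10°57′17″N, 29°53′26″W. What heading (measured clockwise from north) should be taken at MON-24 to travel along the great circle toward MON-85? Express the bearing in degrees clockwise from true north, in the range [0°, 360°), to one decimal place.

MON-24: φ = +10.97750°, λ = -29.57611°
MON-85: φ = +10.95472°, λ = -29.89056°
Δλ = -0.3144°
y = sin Δλ · cos φ₂ = -0.005388
x = cos φ₁ sin φ₂ − sin φ₁ cos φ₂ cos Δλ = -0.000395
θ = atan2(y, x) = -94.1900° → 265.8100° (mod 360°)

265.8°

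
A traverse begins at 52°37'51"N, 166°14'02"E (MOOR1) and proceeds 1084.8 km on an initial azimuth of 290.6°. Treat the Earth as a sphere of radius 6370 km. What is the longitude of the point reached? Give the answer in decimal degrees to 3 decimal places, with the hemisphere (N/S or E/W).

150.166°E

MOOR1: φ = +52.63083°, λ = +166.23389°
δ = d/R = 1084.8/6370 = 0.170298 rad
φ₂ = arcsin(sin φ₁ cos δ + cos φ₁ sin δ cos θ)
   = arcsin(0.79474·0.98553 + 0.60695·0.16948·0.35184) = 55.02842°
λ₂ = λ₁ + atan2(sin θ sin δ cos φ₁, cos δ − sin φ₁ sin φ₂) = 150.16599°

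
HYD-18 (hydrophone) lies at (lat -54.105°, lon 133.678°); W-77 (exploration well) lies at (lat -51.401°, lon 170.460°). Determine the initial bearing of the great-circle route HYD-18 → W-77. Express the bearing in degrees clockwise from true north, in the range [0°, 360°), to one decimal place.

98.1°

Δλ = 36.7820°
y = sin Δλ · cos φ₂ = 0.373553
x = cos φ₁ sin φ₂ − sin φ₁ cos φ₂ cos Δλ = -0.053437
θ = atan2(y, x) = 98.1410° → 98.1410° (mod 360°)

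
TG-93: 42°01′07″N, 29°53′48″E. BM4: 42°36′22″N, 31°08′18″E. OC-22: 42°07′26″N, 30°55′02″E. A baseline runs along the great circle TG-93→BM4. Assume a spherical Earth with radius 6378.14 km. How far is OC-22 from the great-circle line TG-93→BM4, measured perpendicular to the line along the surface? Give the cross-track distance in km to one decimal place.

35.7 km

TG-93: φ = +42.01861°, λ = +29.89667°
BM4: φ = +42.60611°, λ = +31.13833°
OC-22: φ = +42.12389°, λ = +30.91722°
δ₁₃ = central angle TG-93→OC-22 = 0.013349 rad  (haversine)
θ₁₃ = bearing TG-93→OC-22 = 81.747°,  θ₁₂ = bearing TG-93→BM4 = 56.970°
dₓₜ = R·arcsin(sin δ₁₃ · sin(θ₁₃ − θ₁₂)) = 6378.14·arcsin(0.01335·sin(24.776°)) = 35.680 km
|dₓₜ| = 35.680 km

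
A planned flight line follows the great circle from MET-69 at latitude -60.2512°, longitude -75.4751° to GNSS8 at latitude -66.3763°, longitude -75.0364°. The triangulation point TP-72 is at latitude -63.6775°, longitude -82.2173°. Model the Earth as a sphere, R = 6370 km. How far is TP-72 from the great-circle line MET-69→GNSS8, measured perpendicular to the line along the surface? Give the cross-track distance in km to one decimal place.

343.1 km

δ₁₃ = central angle MET-69→TP-72 = 0.081375 rad  (haversine)
θ₁₃ = bearing MET-69→TP-72 = 219.825°,  θ₁₂ = bearing MET-69→GNSS8 = 178.353°
dₓₜ = R·arcsin(sin δ₁₃ · sin(θ₁₃ − θ₁₂)) = 6370·arcsin(0.08128·sin(41.472°)) = 343.073 km
|dₓₜ| = 343.073 km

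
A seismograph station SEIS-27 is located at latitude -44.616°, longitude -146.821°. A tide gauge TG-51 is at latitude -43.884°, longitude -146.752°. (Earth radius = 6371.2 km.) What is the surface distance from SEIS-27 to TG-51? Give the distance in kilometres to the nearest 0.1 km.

Δφ = 0.7320°,  Δλ = 0.0690°
a = sin²(Δφ/2) + cos φ₁ cos φ₂ sin²(Δλ/2) = 0.000041
c = 2·arcsin(√a) = 0.012805 rad = 0.7337°
d = R·c = 6371.2 × 0.012805 = 81.6 km

81.6 km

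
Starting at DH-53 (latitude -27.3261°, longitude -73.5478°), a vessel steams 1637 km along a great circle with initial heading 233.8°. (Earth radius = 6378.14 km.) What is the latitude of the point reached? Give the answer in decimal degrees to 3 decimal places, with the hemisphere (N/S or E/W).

35.255°S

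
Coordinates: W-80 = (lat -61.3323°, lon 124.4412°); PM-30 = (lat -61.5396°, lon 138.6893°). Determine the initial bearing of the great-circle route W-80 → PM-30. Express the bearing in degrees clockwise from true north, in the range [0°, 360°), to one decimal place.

98.0°

Δλ = 14.2481°
y = sin Δλ · cos φ₂ = 0.117289
x = cos φ₁ sin φ₂ − sin φ₁ cos φ₂ cos Δλ = -0.016480
θ = atan2(y, x) = 97.9982° → 97.9982° (mod 360°)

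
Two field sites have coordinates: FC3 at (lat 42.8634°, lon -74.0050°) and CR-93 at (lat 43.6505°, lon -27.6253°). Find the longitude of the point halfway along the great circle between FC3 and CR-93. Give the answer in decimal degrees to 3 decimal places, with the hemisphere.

50.974°W

Bx = cos φ₂ cos Δλ = 0.499169,  By = cos φ₂ sin Δλ = 0.523808
φₘ = atan2(sin φ₁ + sin φ₂, √((cos φ₁ + Bx)² + By²)) = 45.66917°
λₘ = λ₁ + atan2(By, cos φ₁ + Bx) = -50.97379°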